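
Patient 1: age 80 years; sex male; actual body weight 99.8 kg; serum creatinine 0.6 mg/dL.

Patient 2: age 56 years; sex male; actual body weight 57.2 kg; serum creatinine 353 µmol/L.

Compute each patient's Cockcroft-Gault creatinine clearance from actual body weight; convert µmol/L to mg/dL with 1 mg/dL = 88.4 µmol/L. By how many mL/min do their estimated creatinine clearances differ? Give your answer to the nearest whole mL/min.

Patient 1: CrCl = (140 − 80) × 99.8 / (72 × 0.6) = 5988.0 / 43.20 ≈ 138.6 mL/min
Patient 2: SCr = 353 / 88.4 = 3.993 mg/dL
Patient 2: CrCl = (140 − 56) × 57.2 / (72 × 3.993) = 4804.8 / 287.50 ≈ 16.7 mL/min
|138.6 − 16.7| = 121.9 mL/min

122 mL/min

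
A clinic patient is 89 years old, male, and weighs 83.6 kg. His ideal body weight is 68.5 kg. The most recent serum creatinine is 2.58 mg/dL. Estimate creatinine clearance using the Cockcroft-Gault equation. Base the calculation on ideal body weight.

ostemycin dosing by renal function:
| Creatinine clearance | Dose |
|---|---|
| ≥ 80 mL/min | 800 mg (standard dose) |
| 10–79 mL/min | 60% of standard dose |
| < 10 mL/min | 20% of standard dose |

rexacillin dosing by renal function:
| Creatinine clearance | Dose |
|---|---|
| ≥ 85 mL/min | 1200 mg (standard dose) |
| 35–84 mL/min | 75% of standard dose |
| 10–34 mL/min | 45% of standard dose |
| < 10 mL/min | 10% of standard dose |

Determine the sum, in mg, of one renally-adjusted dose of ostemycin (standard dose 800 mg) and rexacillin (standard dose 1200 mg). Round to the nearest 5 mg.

1020 mg

CrCl = (140 − 89) × 68.5 / (72 × 2.58) = 3493.5 / 185.76 ≈ 18.8 mL/min
CrCl ≈ 19 mL/min.
ostemycin: 10–79 mL/min → 60% of 800 mg = 480 mg.
rexacillin: 10–34 mL/min → 45% of 1200 mg = 540 mg.
Total = 480 + 540 = 1020 mg.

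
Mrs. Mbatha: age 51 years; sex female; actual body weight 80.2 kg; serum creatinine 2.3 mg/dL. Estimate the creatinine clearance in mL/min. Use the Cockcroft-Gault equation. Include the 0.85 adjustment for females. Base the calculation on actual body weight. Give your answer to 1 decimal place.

CrCl = (140 − 51) × 80.2 / (72 × 2.3) × 0.85 = 7137.8 / 165.60 × 0.85 ≈ 36.6 mL/min

36.6 mL/min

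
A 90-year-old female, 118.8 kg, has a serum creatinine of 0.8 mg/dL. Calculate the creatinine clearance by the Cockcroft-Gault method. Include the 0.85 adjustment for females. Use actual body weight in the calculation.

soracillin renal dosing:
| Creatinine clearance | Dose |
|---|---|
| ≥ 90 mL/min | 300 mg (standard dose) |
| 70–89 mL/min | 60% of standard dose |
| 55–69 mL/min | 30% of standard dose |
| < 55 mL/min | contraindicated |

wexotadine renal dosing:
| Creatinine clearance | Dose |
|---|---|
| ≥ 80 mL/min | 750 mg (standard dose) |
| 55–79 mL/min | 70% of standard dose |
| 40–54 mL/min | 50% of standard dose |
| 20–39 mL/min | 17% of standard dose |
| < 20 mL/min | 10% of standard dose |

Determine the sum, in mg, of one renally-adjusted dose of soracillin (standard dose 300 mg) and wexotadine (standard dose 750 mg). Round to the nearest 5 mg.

CrCl = (140 − 90) × 118.8 / (72 × 0.8) × 0.85 = 5940.0 / 57.60 × 0.85 ≈ 87.7 mL/min
CrCl ≈ 88 mL/min.
soracillin: 70–89 mL/min → 60% of 300 mg = 180 mg.
wexotadine: ≥ 80 mL/min → 100% of 750 mg = 750 mg.
Total = 180 + 750 = 930 mg.

930 mg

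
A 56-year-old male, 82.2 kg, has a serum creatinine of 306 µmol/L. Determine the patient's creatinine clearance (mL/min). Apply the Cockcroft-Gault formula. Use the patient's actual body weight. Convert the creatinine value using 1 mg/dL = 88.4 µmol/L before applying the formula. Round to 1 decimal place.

27.7 mL/min

SCr = 306 / 88.4 = 3.462 mg/dL
CrCl = (140 − 56) × 82.2 / (72 × 3.462) = 6904.8 / 249.26 ≈ 27.7 mL/min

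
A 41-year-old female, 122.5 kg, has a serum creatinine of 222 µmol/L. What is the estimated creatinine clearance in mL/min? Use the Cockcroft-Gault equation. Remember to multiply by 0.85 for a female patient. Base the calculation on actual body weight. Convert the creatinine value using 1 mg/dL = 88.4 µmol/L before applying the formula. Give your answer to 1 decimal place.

SCr = 222 / 88.4 = 2.511 mg/dL
CrCl = (140 − 41) × 122.5 / (72 × 2.511) × 0.85 = 12127.5 / 180.79 × 0.85 ≈ 57.0 mL/min

57.0 mL/min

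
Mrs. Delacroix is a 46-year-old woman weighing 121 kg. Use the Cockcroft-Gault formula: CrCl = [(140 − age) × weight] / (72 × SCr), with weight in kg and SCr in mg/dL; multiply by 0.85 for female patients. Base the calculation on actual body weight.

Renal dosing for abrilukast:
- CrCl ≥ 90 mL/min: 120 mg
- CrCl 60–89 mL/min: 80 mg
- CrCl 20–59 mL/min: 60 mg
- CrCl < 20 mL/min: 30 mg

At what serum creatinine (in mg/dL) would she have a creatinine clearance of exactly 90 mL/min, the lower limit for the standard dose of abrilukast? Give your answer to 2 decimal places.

1.49 mg/dL

Standard dose requires CrCl ≥ 90 mL/min.
Set (140 − 46) × 121 × 0.85 / (72 × SCr) = 90
SCr = (140 − 46) × 121 × 0.85 / (72 × 90) = 1.492 mg/dL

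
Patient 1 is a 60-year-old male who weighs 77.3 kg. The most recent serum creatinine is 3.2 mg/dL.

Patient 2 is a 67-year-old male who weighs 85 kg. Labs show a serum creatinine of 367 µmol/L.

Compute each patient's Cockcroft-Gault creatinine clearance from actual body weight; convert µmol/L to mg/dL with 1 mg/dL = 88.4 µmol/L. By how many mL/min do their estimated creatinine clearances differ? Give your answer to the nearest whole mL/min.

6 mL/min

Patient 1: CrCl = (140 − 60) × 77.3 / (72 × 3.2) = 6184.0 / 230.40 ≈ 26.8 mL/min
Patient 2: SCr = 367 / 88.4 = 4.152 mg/dL
Patient 2: CrCl = (140 − 67) × 85 / (72 × 4.152) = 6205.0 / 298.94 ≈ 20.8 mL/min
|26.8 − 20.8| = 6.0 mL/min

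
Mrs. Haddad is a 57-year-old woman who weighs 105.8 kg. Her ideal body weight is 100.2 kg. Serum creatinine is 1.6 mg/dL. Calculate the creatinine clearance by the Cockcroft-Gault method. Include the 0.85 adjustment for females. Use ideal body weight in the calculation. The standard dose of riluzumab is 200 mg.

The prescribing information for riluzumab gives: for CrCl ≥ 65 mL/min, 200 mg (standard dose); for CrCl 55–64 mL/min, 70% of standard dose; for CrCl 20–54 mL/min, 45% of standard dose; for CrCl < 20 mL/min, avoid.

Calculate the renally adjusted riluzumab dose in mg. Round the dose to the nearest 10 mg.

CrCl = (140 − 57) × 100.2 / (72 × 1.6) × 0.85 = 8316.6 / 115.20 × 0.85 ≈ 61.4 mL/min
CrCl ≈ 61 mL/min → bracket 55–64 mL/min.
70% of 200 mg = 140 mg

140 mg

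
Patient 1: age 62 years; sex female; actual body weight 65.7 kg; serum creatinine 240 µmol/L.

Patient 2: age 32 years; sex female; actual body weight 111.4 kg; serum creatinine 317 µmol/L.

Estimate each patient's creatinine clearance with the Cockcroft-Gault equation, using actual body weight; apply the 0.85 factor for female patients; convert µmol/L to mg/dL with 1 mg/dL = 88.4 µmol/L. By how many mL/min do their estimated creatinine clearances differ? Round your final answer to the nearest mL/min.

Patient 1: SCr = 240 / 88.4 = 2.715 mg/dL
Patient 1: CrCl = (140 − 62) × 65.7 / (72 × 2.715) × 0.85 = 5124.6 / 195.48 × 0.85 ≈ 22.3 mL/min
Patient 2: SCr = 317 / 88.4 = 3.586 mg/dL
Patient 2: CrCl = (140 − 32) × 111.4 / (72 × 3.586) × 0.85 = 12031.2 / 258.19 × 0.85 ≈ 39.6 mL/min
|22.3 − 39.6| = 17.3 mL/min

17 mL/min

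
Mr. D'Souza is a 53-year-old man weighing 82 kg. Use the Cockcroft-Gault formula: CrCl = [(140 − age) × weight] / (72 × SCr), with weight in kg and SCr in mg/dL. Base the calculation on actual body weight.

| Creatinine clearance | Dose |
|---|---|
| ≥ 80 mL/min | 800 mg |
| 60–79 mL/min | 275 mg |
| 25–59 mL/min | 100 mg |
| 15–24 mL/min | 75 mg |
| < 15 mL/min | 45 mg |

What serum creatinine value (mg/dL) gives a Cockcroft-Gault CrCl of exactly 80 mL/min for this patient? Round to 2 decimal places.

Standard dose requires CrCl ≥ 80 mL/min.
Set (140 − 53) × 82 / (72 × SCr) = 80
SCr = (140 − 53) × 82 / (72 × 80) = 1.239 mg/dL

1.24 mg/dL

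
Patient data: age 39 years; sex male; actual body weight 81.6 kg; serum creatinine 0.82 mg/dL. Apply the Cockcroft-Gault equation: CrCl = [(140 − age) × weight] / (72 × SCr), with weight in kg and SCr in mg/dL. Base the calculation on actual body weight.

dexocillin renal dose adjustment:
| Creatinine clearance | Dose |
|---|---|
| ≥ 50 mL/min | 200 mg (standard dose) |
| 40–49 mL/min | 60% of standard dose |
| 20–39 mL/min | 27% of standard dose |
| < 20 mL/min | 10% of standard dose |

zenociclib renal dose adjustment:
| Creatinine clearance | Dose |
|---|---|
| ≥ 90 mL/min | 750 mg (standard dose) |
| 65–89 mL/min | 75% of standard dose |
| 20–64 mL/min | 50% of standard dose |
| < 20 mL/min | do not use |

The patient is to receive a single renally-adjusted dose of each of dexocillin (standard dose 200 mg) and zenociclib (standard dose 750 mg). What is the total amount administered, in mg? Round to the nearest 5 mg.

CrCl = (140 − 39) × 81.6 / (72 × 0.82) = 8241.6 / 59.04 ≈ 139.6 mL/min
CrCl ≈ 140 mL/min.
dexocillin: ≥ 50 mL/min → 100% of 200 mg = 200 mg.
zenociclib: ≥ 90 mL/min → 100% of 750 mg = 750 mg.
Total = 200 + 750 = 950 mg.

950 mg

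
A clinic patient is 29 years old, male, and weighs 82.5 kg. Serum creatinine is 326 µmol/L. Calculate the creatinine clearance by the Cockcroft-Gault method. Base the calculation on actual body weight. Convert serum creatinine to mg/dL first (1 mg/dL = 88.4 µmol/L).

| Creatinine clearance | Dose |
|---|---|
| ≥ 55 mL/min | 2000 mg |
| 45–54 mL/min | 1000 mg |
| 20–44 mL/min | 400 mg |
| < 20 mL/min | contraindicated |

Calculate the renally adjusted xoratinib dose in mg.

SCr = 326 / 88.4 = 3.688 mg/dL
CrCl = (140 − 29) × 82.5 / (72 × 3.688) = 9157.5 / 265.54 ≈ 34.5 mL/min
CrCl ≈ 34 mL/min → bracket 20–44 mL/min.
Dose for this bracket: 400 mg.

400 mg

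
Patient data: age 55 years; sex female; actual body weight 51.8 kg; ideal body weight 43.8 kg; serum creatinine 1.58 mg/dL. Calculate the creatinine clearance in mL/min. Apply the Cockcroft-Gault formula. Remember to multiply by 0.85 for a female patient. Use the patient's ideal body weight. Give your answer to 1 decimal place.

27.8 mL/min

CrCl = (140 − 55) × 43.8 / (72 × 1.58) × 0.85 = 3723.0 / 113.76 × 0.85 ≈ 27.8 mL/min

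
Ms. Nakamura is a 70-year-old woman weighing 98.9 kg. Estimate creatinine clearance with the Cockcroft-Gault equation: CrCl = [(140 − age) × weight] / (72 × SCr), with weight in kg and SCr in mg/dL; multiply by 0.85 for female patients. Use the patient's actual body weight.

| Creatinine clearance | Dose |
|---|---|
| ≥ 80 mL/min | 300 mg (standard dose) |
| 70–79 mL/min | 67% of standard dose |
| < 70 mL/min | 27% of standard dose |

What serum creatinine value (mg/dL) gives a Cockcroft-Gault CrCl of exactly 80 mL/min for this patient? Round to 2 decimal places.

1.02 mg/dL

Standard dose requires CrCl ≥ 80 mL/min.
Set (140 − 70) × 98.9 × 0.85 / (72 × SCr) = 80
SCr = (140 − 70) × 98.9 × 0.85 / (72 × 80) = 1.022 mg/dL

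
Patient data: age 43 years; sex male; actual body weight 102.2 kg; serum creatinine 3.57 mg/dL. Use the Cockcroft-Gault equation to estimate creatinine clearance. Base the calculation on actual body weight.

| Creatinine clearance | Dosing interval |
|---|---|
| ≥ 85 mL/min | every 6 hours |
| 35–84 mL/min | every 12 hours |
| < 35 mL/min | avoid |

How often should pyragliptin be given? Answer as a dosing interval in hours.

every 12 hours

CrCl = (140 − 43) × 102.2 / (72 × 3.57) = 9913.4 / 257.04 ≈ 38.6 mL/min
CrCl ≈ 39 mL/min → bracket 35–84 mL/min → every 12 hours.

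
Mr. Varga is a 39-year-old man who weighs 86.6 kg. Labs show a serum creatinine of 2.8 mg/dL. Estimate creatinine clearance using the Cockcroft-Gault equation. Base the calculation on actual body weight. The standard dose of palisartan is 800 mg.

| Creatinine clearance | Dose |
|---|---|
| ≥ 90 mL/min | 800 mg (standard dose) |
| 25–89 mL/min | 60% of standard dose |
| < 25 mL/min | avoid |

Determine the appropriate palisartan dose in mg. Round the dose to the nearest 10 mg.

CrCl = (140 − 39) × 86.6 / (72 × 2.8) = 8746.6 / 201.60 ≈ 43.4 mL/min
CrCl ≈ 43 mL/min → bracket 25–89 mL/min.
60% of 800 mg = 480 mg

480 mg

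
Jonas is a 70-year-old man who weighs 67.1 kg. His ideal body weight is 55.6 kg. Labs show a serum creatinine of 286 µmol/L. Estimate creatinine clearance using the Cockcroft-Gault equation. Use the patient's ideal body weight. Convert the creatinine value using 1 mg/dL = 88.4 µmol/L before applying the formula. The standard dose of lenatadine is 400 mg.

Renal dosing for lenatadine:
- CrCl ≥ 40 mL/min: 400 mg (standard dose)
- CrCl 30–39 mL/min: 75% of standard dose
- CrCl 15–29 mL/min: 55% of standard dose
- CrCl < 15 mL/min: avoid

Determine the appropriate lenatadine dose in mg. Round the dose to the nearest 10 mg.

220 mg

SCr = 286 / 88.4 = 3.235 mg/dL
CrCl = (140 − 70) × 55.6 / (72 × 3.235) = 3892.0 / 232.92 ≈ 16.7 mL/min
CrCl ≈ 17 mL/min → bracket 15–29 mL/min.
55% of 400 mg = 220 mg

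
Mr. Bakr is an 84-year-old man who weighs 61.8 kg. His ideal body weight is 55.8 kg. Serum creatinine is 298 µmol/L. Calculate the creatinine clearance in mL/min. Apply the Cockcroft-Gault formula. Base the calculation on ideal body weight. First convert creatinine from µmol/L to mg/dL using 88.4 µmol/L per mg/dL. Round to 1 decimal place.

12.9 mL/min

SCr = 298 / 88.4 = 3.371 mg/dL
CrCl = (140 − 84) × 55.8 / (72 × 3.371) = 3124.8 / 242.71 ≈ 12.9 mL/min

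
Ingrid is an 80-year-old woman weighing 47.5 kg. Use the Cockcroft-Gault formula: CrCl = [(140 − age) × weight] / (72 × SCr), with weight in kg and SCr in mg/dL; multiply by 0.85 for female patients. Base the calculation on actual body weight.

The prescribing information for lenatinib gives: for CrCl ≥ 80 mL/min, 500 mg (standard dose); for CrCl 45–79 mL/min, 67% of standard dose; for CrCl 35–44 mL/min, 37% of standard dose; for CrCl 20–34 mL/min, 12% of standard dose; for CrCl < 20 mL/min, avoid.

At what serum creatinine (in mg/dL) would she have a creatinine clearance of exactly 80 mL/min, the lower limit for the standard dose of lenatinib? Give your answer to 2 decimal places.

Standard dose requires CrCl ≥ 80 mL/min.
Set (140 − 80) × 47.5 × 0.85 / (72 × SCr) = 80
SCr = (140 − 80) × 47.5 × 0.85 / (72 × 80) = 0.421 mg/dL

0.42 mg/dL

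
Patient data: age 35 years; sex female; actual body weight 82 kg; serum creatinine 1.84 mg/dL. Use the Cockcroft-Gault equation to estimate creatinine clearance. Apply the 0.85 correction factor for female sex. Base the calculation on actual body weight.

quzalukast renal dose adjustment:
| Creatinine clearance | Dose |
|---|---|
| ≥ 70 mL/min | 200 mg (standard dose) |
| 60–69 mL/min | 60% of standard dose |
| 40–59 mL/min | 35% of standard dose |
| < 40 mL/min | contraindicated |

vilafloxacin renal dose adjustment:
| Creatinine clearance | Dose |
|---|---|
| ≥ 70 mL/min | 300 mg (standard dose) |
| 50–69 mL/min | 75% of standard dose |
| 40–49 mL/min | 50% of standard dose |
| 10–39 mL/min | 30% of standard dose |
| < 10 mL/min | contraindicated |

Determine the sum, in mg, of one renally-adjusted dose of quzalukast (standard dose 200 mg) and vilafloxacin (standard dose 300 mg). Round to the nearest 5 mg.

CrCl = (140 − 35) × 82 / (72 × 1.84) × 0.85 = 8610.0 / 132.48 × 0.85 ≈ 55.2 mL/min
CrCl ≈ 55 mL/min.
quzalukast: 40–59 mL/min → 35% of 200 mg = 70 mg.
vilafloxacin: 50–69 mL/min → 75% of 300 mg = 225 mg.
Total = 70 + 225 = 295 mg.

295 mg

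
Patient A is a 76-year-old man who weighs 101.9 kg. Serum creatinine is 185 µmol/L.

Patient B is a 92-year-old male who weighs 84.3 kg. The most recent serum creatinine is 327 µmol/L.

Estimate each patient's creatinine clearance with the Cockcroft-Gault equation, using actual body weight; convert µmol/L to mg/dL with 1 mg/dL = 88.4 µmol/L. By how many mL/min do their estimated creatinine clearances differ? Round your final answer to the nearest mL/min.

28 mL/min

Patient A: SCr = 185 / 88.4 = 2.093 mg/dL
Patient A: CrCl = (140 − 76) × 101.9 / (72 × 2.093) = 6521.6 / 150.70 ≈ 43.3 mL/min
Patient B: SCr = 327 / 88.4 = 3.699 mg/dL
Patient B: CrCl = (140 − 92) × 84.3 / (72 × 3.699) = 4046.4 / 266.33 ≈ 15.2 mL/min
|43.3 − 15.2| = 28.1 mL/min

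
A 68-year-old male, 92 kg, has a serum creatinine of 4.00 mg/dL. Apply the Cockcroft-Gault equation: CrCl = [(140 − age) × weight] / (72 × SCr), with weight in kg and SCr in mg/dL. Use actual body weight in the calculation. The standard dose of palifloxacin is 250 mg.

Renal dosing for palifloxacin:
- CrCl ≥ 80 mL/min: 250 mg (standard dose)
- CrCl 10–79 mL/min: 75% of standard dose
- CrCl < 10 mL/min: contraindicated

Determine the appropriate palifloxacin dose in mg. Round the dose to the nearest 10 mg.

190 mg

CrCl = (140 − 68) × 92 / (72 × 4) = 6624.0 / 288.00 ≈ 23.0 mL/min
CrCl ≈ 23 mL/min → bracket 10–79 mL/min.
75% of 250 mg = 187.5 mg → 190 mg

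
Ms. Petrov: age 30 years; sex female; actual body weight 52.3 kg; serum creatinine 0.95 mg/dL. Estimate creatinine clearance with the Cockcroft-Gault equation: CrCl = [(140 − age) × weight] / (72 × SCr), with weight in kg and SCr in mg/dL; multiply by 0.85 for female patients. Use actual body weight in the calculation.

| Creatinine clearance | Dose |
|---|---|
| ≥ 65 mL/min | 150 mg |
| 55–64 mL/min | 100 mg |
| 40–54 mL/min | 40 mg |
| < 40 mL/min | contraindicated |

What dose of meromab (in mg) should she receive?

CrCl = (140 − 30) × 52.3 / (72 × 0.95) × 0.85 = 5753.0 / 68.40 × 0.85 ≈ 71.5 mL/min
CrCl ≈ 71 mL/min → bracket ≥ 65 mL/min.
Dose for this bracket: 150 mg.

150 mg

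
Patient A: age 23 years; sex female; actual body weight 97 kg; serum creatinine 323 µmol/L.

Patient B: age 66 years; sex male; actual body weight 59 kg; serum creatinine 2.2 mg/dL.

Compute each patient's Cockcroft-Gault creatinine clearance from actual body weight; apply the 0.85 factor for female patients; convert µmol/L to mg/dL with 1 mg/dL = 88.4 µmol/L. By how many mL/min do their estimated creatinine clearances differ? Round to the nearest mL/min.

Patient A: SCr = 323 / 88.4 = 3.654 mg/dL
Patient A: CrCl = (140 − 23) × 97 / (72 × 3.654) × 0.85 = 11349.0 / 263.09 × 0.85 ≈ 36.7 mL/min
Patient B: CrCl = (140 − 66) × 59 / (72 × 2.2) = 4366.0 / 158.40 ≈ 27.6 mL/min
|36.7 − 27.6| = 9.1 mL/min

9 mL/min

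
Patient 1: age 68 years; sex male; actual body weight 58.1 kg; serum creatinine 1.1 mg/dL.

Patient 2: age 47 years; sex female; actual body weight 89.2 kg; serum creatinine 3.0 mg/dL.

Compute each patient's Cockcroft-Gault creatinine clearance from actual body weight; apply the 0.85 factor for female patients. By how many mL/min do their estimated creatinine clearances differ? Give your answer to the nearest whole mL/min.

Patient 1: CrCl = (140 − 68) × 58.1 / (72 × 1.1) = 4183.2 / 79.20 ≈ 52.8 mL/min
Patient 2: CrCl = (140 − 47) × 89.2 / (72 × 3) × 0.85 = 8295.6 / 216.00 × 0.85 ≈ 32.6 mL/min
|52.8 − 32.6| = 20.2 mL/min

20 mL/min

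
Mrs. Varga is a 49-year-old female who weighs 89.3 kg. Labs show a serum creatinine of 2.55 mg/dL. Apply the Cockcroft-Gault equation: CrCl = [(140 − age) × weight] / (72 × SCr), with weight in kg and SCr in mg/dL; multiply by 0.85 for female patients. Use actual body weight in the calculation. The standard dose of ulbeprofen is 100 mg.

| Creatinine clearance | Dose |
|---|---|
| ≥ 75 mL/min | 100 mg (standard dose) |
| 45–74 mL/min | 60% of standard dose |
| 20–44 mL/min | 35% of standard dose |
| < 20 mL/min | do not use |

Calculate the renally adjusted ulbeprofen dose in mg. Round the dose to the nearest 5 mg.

35 mg

CrCl = (140 − 49) × 89.3 / (72 × 2.55) × 0.85 = 8126.3 / 183.60 × 0.85 ≈ 37.6 mL/min
CrCl ≈ 38 mL/min → bracket 20–44 mL/min.
35% of 100 mg = 35 mg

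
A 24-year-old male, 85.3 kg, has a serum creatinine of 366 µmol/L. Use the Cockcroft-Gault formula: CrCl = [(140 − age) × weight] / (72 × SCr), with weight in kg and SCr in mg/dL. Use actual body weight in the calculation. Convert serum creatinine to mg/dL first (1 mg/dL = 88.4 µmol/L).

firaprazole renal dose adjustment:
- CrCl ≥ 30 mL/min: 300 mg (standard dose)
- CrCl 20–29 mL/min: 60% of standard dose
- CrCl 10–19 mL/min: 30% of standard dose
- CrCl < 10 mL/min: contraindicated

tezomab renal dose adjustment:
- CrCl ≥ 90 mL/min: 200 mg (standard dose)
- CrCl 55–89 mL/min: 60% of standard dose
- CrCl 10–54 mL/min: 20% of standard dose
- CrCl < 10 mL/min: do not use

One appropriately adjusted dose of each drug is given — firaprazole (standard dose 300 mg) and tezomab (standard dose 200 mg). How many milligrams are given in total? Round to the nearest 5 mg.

340 mg

SCr = 366 / 88.4 = 4.14 mg/dL
CrCl = (140 − 24) × 85.3 / (72 × 4.14) = 9894.8 / 298.08 ≈ 33.2 mL/min
CrCl ≈ 33 mL/min.
firaprazole: ≥ 30 mL/min → 100% of 300 mg = 300 mg.
tezomab: 10–54 mL/min → 20% of 200 mg = 40 mg.
Total = 300 + 40 = 340 mg.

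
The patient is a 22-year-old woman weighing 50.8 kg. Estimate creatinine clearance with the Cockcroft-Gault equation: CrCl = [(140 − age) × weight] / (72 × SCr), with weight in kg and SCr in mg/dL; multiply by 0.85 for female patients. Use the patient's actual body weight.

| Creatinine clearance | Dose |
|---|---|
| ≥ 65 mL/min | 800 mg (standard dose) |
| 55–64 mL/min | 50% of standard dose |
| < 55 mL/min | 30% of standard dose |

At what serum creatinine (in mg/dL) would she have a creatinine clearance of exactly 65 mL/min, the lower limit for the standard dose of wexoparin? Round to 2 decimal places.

1.09 mg/dL

Standard dose requires CrCl ≥ 65 mL/min.
Set (140 − 22) × 50.8 × 0.85 / (72 × SCr) = 65
SCr = (140 − 22) × 50.8 × 0.85 / (72 × 65) = 1.089 mg/dL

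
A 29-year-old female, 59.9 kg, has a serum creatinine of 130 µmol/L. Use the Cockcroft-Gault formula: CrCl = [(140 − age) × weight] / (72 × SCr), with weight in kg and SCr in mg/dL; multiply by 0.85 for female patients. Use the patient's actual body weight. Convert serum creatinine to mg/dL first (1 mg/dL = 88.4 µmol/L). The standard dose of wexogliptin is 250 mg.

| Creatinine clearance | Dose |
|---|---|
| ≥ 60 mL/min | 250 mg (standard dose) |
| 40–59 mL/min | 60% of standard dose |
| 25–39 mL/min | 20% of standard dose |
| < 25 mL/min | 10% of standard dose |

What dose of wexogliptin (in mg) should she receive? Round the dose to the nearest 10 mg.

150 mg

SCr = 130 / 88.4 = 1.471 mg/dL
CrCl = (140 − 29) × 59.9 / (72 × 1.471) × 0.85 = 6648.9 / 105.91 × 0.85 ≈ 53.4 mL/min
CrCl ≈ 53 mL/min → bracket 40–59 mL/min.
60% of 250 mg = 150 mg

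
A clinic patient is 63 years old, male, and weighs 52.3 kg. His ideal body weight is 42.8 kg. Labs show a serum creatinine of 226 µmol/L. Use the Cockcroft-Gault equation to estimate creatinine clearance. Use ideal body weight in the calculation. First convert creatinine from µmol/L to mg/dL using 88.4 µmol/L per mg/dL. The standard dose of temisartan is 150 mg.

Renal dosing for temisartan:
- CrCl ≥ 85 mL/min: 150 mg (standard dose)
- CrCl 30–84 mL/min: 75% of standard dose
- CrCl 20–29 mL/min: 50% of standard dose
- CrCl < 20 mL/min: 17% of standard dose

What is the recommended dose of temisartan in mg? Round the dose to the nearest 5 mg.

25 mg

SCr = 226 / 88.4 = 2.557 mg/dL
CrCl = (140 − 63) × 42.8 / (72 × 2.557) = 3295.6 / 184.10 ≈ 17.9 mL/min
CrCl ≈ 18 mL/min → bracket < 20 mL/min.
17% of 150 mg = 25.5 mg → 25 mg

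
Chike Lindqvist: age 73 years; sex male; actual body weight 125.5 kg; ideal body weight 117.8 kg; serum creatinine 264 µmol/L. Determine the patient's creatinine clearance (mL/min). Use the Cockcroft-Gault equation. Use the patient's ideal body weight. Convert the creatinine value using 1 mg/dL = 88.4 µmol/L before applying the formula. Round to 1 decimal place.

36.7 mL/min

SCr = 264 / 88.4 = 2.986 mg/dL
CrCl = (140 − 73) × 117.8 / (72 × 2.986) = 7892.6 / 214.99 ≈ 36.7 mL/min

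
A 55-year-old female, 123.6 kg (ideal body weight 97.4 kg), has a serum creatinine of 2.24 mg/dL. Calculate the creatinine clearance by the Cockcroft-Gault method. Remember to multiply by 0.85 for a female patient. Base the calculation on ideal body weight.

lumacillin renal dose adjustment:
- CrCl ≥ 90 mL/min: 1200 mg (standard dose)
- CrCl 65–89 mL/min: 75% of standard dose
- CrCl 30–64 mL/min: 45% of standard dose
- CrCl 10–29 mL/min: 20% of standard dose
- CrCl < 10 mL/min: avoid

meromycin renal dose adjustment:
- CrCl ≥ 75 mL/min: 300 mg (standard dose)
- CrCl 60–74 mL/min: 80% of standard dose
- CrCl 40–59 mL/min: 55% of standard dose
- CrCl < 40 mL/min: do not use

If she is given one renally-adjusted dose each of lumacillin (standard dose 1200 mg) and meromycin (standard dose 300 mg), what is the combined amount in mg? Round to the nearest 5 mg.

CrCl = (140 − 55) × 97.4 / (72 × 2.24) × 0.85 = 8279.0 / 161.28 × 0.85 ≈ 43.6 mL/min
CrCl ≈ 44 mL/min.
lumacillin: 30–64 mL/min → 45% of 1200 mg = 540 mg.
meromycin: 40–59 mL/min → 55% of 300 mg = 165 mg.
Total = 540 + 165 = 705 mg.

705 mg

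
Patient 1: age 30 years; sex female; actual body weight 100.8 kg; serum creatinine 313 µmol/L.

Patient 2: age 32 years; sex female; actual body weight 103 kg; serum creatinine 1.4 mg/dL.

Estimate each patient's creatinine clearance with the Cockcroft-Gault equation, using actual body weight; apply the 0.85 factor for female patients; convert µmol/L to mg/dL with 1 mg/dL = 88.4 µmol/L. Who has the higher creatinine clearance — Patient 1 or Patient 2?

Patient 1: SCr = 313 / 88.4 = 3.541 mg/dL
Patient 1: CrCl = (140 − 30) × 100.8 / (72 × 3.541) × 0.85 = 11088.0 / 254.95 × 0.85 ≈ 37.0 mL/min
Patient 2: CrCl = (140 − 32) × 103 / (72 × 1.4) × 0.85 = 11124.0 / 100.80 × 0.85 ≈ 93.8 mL/min
37.0 vs 93.8 mL/min → Patient 2 is higher.

Patient 2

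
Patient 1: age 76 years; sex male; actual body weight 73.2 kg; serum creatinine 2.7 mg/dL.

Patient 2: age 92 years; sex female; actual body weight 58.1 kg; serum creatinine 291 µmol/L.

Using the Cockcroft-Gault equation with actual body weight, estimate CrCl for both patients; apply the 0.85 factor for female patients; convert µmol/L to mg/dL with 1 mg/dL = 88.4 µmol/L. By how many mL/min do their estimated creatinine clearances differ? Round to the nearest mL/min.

Patient 1: CrCl = (140 − 76) × 73.2 / (72 × 2.7) = 4684.8 / 194.40 ≈ 24.1 mL/min
Patient 2: SCr = 291 / 88.4 = 3.292 mg/dL
Patient 2: CrCl = (140 − 92) × 58.1 / (72 × 3.292) × 0.85 = 2788.8 / 237.02 × 0.85 ≈ 10.0 mL/min
|24.1 − 10.0| = 14.1 mL/min

14 mL/min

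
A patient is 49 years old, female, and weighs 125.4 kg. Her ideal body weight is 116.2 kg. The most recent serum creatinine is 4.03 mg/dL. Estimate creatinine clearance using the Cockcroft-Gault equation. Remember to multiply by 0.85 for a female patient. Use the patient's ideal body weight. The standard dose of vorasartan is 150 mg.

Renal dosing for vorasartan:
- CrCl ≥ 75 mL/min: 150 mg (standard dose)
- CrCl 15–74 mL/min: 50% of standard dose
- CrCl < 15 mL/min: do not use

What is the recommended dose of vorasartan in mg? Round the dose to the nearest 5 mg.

CrCl = (140 − 49) × 116.2 / (72 × 4.03) × 0.85 = 10574.2 / 290.16 × 0.85 ≈ 31.0 mL/min
CrCl ≈ 31 mL/min → bracket 15–74 mL/min.
50% of 150 mg = 75 mg

75 mg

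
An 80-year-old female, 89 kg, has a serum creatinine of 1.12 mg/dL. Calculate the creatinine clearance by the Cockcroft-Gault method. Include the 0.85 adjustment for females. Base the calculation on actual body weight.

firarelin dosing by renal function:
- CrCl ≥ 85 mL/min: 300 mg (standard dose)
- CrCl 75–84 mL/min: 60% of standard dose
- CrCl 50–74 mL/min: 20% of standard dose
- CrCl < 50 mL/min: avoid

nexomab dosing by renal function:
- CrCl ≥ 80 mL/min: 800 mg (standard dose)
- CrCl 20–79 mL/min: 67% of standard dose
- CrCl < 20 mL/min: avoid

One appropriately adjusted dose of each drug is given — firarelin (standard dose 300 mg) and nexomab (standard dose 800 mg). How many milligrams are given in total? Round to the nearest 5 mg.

595 mg

CrCl = (140 − 80) × 89 / (72 × 1.12) × 0.85 = 5340.0 / 80.64 × 0.85 ≈ 56.3 mL/min
CrCl ≈ 56 mL/min.
firarelin: 50–74 mL/min → 20% of 300 mg = 60 mg.
nexomab: 20–79 mL/min → 67% of 800 mg = 536 mg.
Total = 60 + 536 = 596 mg.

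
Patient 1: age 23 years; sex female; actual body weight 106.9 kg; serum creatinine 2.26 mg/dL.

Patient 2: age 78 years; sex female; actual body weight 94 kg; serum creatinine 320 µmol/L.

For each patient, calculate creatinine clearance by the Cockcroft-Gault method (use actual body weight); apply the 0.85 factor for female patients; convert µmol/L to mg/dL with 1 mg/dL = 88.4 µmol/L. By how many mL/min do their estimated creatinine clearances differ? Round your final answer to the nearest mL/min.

Patient 1: CrCl = (140 − 23) × 106.9 / (72 × 2.26) × 0.85 = 12507.3 / 162.72 × 0.85 ≈ 65.3 mL/min
Patient 2: SCr = 320 / 88.4 = 3.62 mg/dL
Patient 2: CrCl = (140 − 78) × 94 / (72 × 3.62) × 0.85 = 5828.0 / 260.64 × 0.85 ≈ 19.0 mL/min
|65.3 − 19.0| = 46.3 mL/min

46 mL/min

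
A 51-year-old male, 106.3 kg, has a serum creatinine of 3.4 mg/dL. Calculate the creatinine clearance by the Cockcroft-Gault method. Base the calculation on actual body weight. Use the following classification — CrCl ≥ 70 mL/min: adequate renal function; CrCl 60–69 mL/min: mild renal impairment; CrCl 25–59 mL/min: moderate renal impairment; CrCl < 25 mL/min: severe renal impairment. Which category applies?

moderate renal impairment

CrCl = (140 − 51) × 106.3 / (72 × 3.4) = 9460.7 / 244.80 ≈ 38.6 mL/min
39 mL/min falls in the 'moderate renal impairment' range.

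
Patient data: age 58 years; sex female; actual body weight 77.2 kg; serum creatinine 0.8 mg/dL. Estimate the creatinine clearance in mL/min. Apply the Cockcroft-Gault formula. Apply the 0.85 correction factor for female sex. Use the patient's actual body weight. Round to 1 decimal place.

CrCl = (140 − 58) × 77.2 / (72 × 0.8) × 0.85 = 6330.4 / 57.60 × 0.85 ≈ 93.4 mL/min

93.4 mL/min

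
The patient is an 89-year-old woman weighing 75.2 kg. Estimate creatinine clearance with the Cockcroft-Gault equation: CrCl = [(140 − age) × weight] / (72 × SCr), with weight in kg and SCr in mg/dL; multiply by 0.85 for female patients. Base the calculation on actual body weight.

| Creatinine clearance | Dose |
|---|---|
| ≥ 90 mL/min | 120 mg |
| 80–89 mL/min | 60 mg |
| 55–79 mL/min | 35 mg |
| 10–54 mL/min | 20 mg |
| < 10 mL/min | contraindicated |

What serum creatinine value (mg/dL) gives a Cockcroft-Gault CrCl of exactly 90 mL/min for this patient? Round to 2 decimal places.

Standard dose requires CrCl ≥ 90 mL/min.
Set (140 − 89) × 75.2 × 0.85 / (72 × SCr) = 90
SCr = (140 − 89) × 75.2 × 0.85 / (72 × 90) = 0.503 mg/dL

0.50 mg/dL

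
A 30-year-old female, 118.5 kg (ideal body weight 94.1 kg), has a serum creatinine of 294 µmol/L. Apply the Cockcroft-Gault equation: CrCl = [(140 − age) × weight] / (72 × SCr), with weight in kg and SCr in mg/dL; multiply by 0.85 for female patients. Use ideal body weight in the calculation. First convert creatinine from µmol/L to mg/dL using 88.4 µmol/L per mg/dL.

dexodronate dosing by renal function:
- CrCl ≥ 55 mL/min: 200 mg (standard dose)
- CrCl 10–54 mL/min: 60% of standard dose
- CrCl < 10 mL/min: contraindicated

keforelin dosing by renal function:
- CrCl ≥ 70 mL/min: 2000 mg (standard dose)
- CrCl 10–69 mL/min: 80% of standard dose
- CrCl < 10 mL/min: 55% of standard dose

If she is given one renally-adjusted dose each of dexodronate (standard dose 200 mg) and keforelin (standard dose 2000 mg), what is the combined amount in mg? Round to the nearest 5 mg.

1720 mg

SCr = 294 / 88.4 = 3.326 mg/dL
CrCl = (140 − 30) × 94.1 / (72 × 3.326) × 0.85 = 10351.0 / 239.47 × 0.85 ≈ 36.7 mL/min
CrCl ≈ 37 mL/min.
dexodronate: 10–54 mL/min → 60% of 200 mg = 120 mg.
keforelin: 10–69 mL/min → 80% of 2000 mg = 1600 mg.
Total = 120 + 1600 = 1720 mg.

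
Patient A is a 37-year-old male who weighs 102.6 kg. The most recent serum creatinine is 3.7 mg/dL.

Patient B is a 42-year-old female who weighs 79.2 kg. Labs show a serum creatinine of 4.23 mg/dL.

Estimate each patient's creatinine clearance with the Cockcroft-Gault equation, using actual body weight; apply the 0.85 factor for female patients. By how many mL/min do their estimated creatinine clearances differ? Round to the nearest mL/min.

Patient A: CrCl = (140 − 37) × 102.6 / (72 × 3.7) = 10567.8 / 266.40 ≈ 39.7 mL/min
Patient B: CrCl = (140 − 42) × 79.2 / (72 × 4.23) × 0.85 = 7761.6 / 304.56 × 0.85 ≈ 21.7 mL/min
|39.7 − 21.7| = 18.0 mL/min

18 mL/min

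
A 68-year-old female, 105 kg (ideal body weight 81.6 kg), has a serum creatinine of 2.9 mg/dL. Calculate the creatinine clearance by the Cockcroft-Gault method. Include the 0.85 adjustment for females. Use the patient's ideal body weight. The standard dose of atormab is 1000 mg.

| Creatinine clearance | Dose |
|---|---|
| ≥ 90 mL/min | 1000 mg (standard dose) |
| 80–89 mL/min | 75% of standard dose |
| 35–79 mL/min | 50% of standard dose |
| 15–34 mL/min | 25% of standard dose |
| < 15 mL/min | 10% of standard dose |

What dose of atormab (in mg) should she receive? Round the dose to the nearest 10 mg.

250 mg

CrCl = (140 − 68) × 81.6 / (72 × 2.9) × 0.85 = 5875.2 / 208.80 × 0.85 ≈ 23.9 mL/min
CrCl ≈ 24 mL/min → bracket 15–34 mL/min.
25% of 1000 mg = 250 mg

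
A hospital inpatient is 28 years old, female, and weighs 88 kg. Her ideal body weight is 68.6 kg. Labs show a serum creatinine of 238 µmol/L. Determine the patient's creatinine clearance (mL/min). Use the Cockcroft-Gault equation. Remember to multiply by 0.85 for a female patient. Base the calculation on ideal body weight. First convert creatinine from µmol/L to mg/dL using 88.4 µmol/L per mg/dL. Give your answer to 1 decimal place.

33.7 mL/min

SCr = 238 / 88.4 = 2.692 mg/dL
CrCl = (140 − 28) × 68.6 / (72 × 2.692) × 0.85 = 7683.2 / 193.82 × 0.85 ≈ 33.7 mL/min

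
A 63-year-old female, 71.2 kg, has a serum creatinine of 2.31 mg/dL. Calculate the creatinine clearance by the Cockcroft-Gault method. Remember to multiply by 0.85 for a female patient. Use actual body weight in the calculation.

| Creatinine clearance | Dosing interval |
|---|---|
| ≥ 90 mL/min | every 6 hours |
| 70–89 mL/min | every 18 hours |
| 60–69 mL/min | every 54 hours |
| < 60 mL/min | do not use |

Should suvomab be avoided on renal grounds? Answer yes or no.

CrCl = (140 − 63) × 71.2 / (72 × 2.31) × 0.85 = 5482.4 / 166.32 × 0.85 ≈ 28.0 mL/min
CrCl ≈ 28 mL/min, which is < 60 mL/min.

yes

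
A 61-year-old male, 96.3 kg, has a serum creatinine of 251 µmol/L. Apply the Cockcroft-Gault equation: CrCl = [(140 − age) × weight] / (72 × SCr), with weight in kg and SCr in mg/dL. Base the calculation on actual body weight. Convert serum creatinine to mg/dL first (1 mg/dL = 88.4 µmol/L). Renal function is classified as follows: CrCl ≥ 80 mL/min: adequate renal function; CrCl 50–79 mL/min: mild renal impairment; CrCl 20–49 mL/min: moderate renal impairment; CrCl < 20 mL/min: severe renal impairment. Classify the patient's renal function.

SCr = 251 / 88.4 = 2.839 mg/dL
CrCl = (140 − 61) × 96.3 / (72 × 2.839) = 7607.7 / 204.41 ≈ 37.2 mL/min
37 mL/min falls in the 'moderate renal impairment' range.

moderate renal impairment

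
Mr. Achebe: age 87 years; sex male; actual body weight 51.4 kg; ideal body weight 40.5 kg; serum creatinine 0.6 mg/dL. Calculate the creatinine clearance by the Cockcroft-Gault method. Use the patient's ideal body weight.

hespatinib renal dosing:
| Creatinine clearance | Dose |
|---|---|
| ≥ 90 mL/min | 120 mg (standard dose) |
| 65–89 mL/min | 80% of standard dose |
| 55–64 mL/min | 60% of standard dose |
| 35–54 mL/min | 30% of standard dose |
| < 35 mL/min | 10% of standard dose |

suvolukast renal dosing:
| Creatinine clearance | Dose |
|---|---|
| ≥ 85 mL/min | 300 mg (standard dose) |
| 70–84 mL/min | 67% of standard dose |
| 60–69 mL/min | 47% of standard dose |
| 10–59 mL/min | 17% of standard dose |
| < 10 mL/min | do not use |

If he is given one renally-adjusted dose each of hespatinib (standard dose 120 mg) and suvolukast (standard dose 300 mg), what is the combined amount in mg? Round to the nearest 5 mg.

85 mg

CrCl = (140 − 87) × 40.5 / (72 × 0.6) = 2146.5 / 43.20 ≈ 49.7 mL/min
CrCl ≈ 50 mL/min.
hespatinib: 35–54 mL/min → 30% of 120 mg = 36 mg.
suvolukast: 10–59 mL/min → 17% of 300 mg = 51 mg.
Total = 36 + 51 = 87 mg.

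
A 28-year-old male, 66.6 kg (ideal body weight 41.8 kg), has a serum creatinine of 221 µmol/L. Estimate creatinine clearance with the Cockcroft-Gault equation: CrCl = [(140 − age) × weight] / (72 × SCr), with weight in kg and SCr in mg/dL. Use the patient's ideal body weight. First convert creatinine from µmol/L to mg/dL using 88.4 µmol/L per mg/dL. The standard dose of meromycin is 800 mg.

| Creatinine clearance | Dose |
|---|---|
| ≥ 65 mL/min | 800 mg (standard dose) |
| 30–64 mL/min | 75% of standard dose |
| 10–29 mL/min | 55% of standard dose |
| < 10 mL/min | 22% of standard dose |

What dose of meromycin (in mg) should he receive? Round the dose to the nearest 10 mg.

440 mg

SCr = 221 / 88.4 = 2.5 mg/dL
CrCl = (140 − 28) × 41.8 / (72 × 2.5) = 4681.6 / 180.00 ≈ 26.0 mL/min
CrCl ≈ 26 mL/min → bracket 10–29 mL/min.
55% of 800 mg = 440 mg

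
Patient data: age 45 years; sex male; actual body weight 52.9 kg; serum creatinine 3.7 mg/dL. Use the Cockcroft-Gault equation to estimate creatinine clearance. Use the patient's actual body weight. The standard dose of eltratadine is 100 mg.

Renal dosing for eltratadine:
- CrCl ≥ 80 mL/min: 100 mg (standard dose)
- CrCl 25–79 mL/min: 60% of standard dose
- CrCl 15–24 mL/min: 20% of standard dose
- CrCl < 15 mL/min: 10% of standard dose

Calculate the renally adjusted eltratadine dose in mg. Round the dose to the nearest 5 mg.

20 mg

CrCl = (140 − 45) × 52.9 / (72 × 3.7) = 5025.5 / 266.40 ≈ 18.9 mL/min
CrCl ≈ 19 mL/min → bracket 15–24 mL/min.
20% of 100 mg = 20 mg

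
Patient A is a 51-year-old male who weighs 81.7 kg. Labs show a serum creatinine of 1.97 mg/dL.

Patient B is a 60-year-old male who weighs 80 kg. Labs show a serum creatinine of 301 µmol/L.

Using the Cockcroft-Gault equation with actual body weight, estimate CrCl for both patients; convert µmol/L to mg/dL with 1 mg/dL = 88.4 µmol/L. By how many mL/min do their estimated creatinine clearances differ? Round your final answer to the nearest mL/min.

Patient A: CrCl = (140 − 51) × 81.7 / (72 × 1.97) = 7271.3 / 141.84 ≈ 51.3 mL/min
Patient B: SCr = 301 / 88.4 = 3.405 mg/dL
Patient B: CrCl = (140 − 60) × 80 / (72 × 3.405) = 6400.0 / 245.16 ≈ 26.1 mL/min
|51.3 − 26.1| = 25.2 mL/min

25 mL/min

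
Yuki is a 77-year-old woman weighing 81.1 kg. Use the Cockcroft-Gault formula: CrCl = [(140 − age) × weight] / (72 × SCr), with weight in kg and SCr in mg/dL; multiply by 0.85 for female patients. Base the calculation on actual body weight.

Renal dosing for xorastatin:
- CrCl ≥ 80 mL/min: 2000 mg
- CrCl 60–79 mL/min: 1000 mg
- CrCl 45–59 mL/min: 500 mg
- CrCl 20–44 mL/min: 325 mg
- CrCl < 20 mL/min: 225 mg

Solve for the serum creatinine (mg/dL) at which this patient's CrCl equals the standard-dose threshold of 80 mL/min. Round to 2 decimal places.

0.75 mg/dL

Standard dose requires CrCl ≥ 80 mL/min.
Set (140 − 77) × 81.1 × 0.85 / (72 × SCr) = 80
SCr = (140 − 77) × 81.1 × 0.85 / (72 × 80) = 0.754 mg/dL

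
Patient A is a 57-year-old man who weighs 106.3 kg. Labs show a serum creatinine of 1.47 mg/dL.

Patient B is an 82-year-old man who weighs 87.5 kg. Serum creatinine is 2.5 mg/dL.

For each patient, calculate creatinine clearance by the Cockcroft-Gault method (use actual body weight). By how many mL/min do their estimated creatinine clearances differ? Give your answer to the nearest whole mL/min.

55 mL/min

Patient A: CrCl = (140 − 57) × 106.3 / (72 × 1.47) = 8822.9 / 105.84 ≈ 83.4 mL/min
Patient B: CrCl = (140 − 82) × 87.5 / (72 × 2.5) = 5075.0 / 180.00 ≈ 28.2 mL/min
|83.4 − 28.2| = 55.2 mL/min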